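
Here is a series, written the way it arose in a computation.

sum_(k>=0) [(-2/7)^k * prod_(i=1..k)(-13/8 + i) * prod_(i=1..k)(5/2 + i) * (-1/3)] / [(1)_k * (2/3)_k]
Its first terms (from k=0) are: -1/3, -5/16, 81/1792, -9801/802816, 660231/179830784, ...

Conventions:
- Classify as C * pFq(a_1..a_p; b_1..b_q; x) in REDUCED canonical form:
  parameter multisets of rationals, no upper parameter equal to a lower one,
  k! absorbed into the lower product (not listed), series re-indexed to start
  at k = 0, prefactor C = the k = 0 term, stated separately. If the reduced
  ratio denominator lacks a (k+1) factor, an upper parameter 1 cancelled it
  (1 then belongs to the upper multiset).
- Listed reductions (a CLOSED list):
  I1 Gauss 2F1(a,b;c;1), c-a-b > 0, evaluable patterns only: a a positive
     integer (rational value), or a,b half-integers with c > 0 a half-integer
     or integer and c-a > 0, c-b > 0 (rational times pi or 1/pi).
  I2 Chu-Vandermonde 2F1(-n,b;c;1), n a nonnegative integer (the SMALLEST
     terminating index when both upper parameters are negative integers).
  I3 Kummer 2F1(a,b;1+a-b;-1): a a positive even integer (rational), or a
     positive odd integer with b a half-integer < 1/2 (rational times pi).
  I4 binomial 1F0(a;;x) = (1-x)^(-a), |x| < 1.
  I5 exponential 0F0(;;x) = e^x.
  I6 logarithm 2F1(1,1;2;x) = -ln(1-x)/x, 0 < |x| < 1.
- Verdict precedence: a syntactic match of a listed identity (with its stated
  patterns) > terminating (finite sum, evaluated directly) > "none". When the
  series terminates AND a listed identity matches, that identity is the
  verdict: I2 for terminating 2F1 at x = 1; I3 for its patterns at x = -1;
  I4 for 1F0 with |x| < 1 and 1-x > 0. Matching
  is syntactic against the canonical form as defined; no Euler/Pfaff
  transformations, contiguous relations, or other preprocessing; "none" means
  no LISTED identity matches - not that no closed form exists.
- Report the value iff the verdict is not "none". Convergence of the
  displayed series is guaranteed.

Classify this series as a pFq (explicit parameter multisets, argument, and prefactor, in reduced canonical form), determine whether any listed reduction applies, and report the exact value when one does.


The series (x = -2/7) is 2F1: upper {-5/8, 7/2}, lower {2/3}, prefactor -1/3. Verdict: no listed reduction: x = -2/7 and upper {-5/8, 7/2} fail every I1-I6 pattern.

Key observation: with t_0 = -1/3, the running product (prefactor -1/3) telescopes to a rising factorial.
Consecutive-term ratio: r(k) = (-2/7) * (k-5/8) (k+7/2) / [(k+2/3) (k+1)] - rational; roots negated = parameters, x = (-2/7), C = -1/3.


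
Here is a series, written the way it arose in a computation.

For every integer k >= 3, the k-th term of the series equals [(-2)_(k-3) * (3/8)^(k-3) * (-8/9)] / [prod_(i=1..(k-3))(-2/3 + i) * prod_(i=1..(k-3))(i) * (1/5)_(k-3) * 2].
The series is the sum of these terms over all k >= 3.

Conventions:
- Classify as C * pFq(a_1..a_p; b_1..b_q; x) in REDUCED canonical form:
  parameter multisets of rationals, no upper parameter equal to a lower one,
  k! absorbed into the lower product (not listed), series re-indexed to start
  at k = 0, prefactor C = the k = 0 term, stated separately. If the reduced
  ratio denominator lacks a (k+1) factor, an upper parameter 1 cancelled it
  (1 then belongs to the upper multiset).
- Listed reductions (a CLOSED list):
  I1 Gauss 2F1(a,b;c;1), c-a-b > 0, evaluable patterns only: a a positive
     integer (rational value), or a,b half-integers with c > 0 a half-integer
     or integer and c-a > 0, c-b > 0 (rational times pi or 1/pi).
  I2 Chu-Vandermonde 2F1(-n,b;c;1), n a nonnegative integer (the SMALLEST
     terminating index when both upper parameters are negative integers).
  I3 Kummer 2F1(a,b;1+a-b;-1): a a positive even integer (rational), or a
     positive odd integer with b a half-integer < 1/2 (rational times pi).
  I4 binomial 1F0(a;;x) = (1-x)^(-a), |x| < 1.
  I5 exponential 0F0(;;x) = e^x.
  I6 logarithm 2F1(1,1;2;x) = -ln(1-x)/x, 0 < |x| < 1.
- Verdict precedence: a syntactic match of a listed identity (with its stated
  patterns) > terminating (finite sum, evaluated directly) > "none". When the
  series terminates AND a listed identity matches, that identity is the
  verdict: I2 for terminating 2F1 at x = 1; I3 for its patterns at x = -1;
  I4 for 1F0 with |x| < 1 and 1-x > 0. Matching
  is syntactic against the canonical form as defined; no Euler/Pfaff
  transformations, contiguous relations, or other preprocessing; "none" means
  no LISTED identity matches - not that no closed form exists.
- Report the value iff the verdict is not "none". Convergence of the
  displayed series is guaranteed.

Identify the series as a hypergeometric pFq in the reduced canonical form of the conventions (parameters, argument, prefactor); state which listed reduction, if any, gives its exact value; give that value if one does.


x = 3/8 here; the reduced form reads 1F2, upper {-2}, lower {1/5, 1/3}, C = -4/9. Verdict: terminating - no listed pattern fits, but -2 in the upper list cuts the series at k = 2; direct evaluation. Sum: 4573/1152.

Key observation: from the first term -4/9: the product of the first k integers (prefactor -4/9) is k!.
Step ratio: r(k) = (3/8) * (k-2) / [(k+1/5) (k+1/3) (k+1)] ; factor over Q: parameters, x = (3/8), and C = -4/9.


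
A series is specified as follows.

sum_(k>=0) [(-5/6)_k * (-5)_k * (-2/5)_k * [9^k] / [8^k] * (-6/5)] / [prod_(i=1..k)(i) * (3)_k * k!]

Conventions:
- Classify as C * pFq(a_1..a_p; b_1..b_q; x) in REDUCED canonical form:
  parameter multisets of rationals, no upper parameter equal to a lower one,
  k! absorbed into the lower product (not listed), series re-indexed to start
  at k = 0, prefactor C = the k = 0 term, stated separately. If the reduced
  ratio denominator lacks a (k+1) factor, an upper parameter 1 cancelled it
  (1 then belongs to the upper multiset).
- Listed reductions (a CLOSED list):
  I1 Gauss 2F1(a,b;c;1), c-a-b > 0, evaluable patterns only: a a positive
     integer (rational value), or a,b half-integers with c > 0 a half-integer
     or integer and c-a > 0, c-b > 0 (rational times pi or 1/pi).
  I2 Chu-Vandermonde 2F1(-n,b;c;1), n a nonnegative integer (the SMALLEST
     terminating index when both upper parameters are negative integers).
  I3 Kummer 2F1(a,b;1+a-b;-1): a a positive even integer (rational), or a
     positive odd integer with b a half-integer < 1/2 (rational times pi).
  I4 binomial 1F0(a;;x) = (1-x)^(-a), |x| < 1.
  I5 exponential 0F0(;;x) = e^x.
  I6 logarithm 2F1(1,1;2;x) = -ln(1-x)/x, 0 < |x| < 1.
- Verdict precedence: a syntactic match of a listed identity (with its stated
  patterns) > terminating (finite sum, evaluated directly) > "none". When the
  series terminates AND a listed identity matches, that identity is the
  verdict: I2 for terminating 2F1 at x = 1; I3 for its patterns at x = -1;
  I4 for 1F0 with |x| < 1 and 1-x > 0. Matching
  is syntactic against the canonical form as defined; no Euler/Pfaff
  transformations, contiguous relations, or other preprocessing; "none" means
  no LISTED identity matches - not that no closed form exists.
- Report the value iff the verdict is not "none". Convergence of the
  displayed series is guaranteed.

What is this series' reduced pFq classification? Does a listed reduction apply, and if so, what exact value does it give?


Structural cue: t_0 = -6/5 here, and the product of the first k integers (C = -6/5, x = 9/8) is k!.
Step ratio: r(k) = (9/8) * (k-5) (k-5/6) (k-2/5) / [(k+1) (k+3) (k+1)] ; factor over Q: parameters, x = (9/8), and C = -6/5.

Reduced: x = 9/8, 3F2, upper = {-5, -5/6, -2/5}, lower = {1, 3}, C = -6/5. Verdict: terminating - upper parameter -5 makes this a finite sum (last index 5), evaluated exactly. Its exact value is -38379680181/81920000000.


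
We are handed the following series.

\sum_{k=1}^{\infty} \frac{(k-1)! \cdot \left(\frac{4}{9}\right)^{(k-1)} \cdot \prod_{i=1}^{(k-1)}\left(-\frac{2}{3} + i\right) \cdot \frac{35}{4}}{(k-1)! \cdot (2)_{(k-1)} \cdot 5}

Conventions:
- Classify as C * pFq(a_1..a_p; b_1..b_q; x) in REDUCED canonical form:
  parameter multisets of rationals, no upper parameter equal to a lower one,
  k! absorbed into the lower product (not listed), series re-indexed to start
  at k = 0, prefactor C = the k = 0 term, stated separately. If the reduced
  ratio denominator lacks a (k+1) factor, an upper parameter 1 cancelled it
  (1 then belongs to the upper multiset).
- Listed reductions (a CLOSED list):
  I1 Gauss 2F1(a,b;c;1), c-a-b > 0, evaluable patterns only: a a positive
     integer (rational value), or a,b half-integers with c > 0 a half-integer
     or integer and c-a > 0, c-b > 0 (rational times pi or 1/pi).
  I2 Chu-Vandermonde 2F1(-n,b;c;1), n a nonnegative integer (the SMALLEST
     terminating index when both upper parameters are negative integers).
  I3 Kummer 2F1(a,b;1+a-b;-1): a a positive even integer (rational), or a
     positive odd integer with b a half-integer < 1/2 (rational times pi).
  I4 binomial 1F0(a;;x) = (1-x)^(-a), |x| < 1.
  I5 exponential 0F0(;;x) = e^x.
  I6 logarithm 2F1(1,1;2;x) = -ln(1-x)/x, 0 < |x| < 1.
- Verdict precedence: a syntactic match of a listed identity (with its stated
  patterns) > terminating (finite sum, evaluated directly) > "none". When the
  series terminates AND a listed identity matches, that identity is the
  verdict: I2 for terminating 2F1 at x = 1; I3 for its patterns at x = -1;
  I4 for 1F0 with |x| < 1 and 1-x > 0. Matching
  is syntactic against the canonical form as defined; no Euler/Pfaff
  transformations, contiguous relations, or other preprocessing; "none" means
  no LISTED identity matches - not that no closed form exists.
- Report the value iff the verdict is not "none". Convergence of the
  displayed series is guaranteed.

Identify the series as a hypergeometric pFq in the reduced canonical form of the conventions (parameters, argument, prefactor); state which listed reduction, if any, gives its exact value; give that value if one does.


This is \frac{7}{4} * 2F1(\frac{1}{3}, 1; 2; \frac{4}{9}) in reduced canonical form. Verdict: none. No listed pattern accepts 2F1(\frac{1}{3}, 1; 2; \frac{4}{9}).

The tell: t_0 = \frac{7}{4} here, and the factorial ratio (C = 7/4, x = 4/9) (k+a-1)!/(a-1)! is a rising factorial (a)_k.
Consecutive-term ratio: r(k) = \frac{4}{9} * (k+\frac{1}{3}) (k+1) / [(k+2) (k+1)] - poly over poly, x = \frac{4}{9} from leading terms; C = \frac{7}{4} at k = 0.


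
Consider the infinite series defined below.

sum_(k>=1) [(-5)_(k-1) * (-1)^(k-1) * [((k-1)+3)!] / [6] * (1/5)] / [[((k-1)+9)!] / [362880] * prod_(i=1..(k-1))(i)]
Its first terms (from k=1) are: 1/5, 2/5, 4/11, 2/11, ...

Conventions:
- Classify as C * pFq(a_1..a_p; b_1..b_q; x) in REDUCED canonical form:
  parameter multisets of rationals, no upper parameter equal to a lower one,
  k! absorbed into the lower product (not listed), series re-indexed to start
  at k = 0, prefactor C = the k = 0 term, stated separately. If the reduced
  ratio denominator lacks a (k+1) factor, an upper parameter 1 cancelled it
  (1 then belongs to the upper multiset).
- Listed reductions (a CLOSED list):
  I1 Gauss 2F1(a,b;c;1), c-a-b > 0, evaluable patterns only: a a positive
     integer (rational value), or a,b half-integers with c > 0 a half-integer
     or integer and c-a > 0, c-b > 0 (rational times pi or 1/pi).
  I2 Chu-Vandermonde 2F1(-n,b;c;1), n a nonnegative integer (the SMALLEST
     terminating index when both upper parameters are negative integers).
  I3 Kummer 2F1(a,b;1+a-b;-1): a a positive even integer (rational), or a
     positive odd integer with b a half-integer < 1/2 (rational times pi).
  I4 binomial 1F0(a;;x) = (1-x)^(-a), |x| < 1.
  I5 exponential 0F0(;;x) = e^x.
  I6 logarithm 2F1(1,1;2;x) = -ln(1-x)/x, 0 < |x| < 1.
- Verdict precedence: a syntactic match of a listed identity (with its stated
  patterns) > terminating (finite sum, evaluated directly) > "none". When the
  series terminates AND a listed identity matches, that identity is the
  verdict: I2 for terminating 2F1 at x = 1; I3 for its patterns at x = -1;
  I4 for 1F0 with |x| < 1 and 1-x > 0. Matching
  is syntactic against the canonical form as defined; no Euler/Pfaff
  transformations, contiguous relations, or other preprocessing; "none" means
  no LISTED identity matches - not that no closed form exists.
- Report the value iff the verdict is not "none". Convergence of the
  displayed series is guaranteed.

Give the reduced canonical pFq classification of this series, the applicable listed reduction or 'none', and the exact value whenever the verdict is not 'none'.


Key observation: from the first term 1/5: the product of the first k integers (C = 1/5) is k!.
Consecutive-term ratio: r(k) = (-1) * (k-5) (k+4) / [(k+10) (k+1)] - poly over poly, x = (-1) from leading terms; C = 1/5 at k = 0.

Reduced: x = -1, 2F1, upper = {-5, 4}, lower = {10}, C = 1/5. Verdict: the Kummer evaluation I3 fires (x = -1; c = 10 equals 1+a-b for upper {-5, 4}: listed pattern). Value: 6/5.


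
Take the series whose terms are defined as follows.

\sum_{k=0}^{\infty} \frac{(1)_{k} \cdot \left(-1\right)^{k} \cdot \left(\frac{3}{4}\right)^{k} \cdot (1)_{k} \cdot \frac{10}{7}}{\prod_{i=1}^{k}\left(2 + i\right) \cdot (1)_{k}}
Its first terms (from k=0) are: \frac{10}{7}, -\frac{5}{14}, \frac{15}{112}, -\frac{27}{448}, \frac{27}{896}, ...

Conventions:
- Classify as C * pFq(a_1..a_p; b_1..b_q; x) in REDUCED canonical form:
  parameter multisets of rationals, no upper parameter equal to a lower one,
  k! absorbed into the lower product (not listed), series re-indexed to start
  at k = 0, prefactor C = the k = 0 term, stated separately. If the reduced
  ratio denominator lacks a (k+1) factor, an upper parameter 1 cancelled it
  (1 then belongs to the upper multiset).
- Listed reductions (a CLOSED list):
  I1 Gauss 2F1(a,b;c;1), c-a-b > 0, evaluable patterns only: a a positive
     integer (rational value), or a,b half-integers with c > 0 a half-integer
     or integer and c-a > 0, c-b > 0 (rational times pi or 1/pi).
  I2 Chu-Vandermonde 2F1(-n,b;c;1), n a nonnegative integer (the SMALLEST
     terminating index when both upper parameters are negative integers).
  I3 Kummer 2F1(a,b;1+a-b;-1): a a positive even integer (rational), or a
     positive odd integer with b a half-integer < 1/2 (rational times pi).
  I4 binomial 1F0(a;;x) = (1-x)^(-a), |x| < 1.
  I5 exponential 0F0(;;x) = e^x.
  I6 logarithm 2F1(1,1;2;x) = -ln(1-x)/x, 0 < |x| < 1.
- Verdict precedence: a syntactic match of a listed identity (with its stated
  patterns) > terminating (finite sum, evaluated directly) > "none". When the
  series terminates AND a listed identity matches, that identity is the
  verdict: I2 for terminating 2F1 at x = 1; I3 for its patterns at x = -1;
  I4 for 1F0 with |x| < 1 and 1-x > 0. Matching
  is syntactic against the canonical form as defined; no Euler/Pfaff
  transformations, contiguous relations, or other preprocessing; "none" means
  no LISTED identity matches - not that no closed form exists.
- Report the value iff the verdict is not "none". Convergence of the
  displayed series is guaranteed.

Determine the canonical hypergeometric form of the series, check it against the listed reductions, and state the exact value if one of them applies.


The tell: t_0 = \frac{10}{7} here, and (1)_k (prefactor 10/7) is k! itself.
Consecutive-term ratio: r(k) = -\frac{3}{4} * (k+1) (k+1) / [(k+3) (k+1)] - rational; roots negated = parameters, x = -\frac{3}{4}, C = \frac{10}{7}.

Prefactor \frac{10}{7}, argument -\frac{3}{4}: 2F1 with upper {1, 1} over lower {3}. Verdict: no listed reduction: x = -\frac{3}{4} and upper {1, 1} fail every I1-I6 pattern.


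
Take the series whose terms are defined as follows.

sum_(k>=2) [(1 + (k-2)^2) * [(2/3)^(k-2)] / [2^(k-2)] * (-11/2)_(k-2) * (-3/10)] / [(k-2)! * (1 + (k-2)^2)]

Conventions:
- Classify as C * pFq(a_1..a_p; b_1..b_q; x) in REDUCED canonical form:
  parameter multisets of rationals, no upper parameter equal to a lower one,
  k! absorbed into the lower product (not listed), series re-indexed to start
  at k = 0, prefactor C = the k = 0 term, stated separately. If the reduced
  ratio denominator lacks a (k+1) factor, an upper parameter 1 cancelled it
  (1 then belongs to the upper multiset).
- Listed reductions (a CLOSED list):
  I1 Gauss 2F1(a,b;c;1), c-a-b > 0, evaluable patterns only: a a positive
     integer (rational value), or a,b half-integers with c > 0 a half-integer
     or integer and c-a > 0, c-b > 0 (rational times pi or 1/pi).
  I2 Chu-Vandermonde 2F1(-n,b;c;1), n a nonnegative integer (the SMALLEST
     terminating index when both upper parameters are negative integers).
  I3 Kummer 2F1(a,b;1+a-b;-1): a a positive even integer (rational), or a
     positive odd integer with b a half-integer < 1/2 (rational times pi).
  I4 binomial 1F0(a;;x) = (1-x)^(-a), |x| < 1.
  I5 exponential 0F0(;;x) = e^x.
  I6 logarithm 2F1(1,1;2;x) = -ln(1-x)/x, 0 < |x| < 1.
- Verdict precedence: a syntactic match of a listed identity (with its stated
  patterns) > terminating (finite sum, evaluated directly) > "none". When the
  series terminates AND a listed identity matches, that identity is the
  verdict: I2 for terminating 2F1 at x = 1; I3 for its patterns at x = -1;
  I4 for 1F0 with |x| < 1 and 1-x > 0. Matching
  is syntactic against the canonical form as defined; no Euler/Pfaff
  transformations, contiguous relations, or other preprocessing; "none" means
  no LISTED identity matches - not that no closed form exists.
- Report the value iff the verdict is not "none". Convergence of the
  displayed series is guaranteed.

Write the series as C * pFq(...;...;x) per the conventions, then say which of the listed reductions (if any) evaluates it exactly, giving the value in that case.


Reduced: x = 1/3, 1F0, upper = {-11/2}, lower = {-}, C = -3/10. Verdict: this is the I4 binomial reduction (the 1F0 binomial series: exponent 11/2, x = 1/3). Its exact value is (-3/10) * (2/3)^(11/2).

Key observation: with t_0 = -3/10, the factor k^2 + 1 cancels (top and bottom), leaving prefactor -3/10.
Step ratio: r(k) = (1/3) * (k-11/2) / [(k+1)] - rational; roots negated = parameters, x = (1/3), C = -3/10.


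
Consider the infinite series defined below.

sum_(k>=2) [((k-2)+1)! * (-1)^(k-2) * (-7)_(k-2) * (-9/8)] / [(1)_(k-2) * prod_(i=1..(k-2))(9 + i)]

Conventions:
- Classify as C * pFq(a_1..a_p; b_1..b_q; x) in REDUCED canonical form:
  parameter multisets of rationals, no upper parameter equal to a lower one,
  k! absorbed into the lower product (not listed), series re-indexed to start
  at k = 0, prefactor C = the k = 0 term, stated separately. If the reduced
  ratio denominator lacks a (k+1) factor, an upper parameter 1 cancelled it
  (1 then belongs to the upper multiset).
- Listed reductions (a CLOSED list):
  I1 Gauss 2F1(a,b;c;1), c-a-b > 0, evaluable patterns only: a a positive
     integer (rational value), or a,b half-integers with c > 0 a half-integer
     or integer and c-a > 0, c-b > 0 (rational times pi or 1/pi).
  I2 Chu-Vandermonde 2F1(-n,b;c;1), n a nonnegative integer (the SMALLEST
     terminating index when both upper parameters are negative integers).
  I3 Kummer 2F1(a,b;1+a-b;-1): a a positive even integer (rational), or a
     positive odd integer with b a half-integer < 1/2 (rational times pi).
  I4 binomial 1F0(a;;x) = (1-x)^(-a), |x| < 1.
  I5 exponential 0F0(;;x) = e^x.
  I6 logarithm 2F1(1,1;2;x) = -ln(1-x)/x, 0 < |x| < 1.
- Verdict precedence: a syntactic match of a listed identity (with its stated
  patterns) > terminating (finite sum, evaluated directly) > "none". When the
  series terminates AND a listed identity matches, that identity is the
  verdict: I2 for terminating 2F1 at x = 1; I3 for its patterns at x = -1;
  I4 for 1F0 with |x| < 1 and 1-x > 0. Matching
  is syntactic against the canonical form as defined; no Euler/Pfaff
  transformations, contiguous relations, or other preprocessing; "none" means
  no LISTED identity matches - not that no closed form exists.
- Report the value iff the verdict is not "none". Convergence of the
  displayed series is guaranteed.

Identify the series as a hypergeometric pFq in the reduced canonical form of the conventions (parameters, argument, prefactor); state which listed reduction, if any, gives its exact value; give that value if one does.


x = -1 here; the reduced form reads 2F1, upper {-7, 2}, lower {10}, C = -9/8. Verdict: this is the Kummer evaluation I3 (x = -1; c = 10 equals 1+a-b for upper {-7, 2}: listed pattern). Sum: -81/16.

Key observation: x = (-1) and the lower running product (C = -9/8) is a rising factorial.
Ratio: r(k) = (-1) * (k-7) (k+2) / [(k+10) (k+1)] - poly over poly, x = (-1) from leading terms; C = -9/8 at k = 0.


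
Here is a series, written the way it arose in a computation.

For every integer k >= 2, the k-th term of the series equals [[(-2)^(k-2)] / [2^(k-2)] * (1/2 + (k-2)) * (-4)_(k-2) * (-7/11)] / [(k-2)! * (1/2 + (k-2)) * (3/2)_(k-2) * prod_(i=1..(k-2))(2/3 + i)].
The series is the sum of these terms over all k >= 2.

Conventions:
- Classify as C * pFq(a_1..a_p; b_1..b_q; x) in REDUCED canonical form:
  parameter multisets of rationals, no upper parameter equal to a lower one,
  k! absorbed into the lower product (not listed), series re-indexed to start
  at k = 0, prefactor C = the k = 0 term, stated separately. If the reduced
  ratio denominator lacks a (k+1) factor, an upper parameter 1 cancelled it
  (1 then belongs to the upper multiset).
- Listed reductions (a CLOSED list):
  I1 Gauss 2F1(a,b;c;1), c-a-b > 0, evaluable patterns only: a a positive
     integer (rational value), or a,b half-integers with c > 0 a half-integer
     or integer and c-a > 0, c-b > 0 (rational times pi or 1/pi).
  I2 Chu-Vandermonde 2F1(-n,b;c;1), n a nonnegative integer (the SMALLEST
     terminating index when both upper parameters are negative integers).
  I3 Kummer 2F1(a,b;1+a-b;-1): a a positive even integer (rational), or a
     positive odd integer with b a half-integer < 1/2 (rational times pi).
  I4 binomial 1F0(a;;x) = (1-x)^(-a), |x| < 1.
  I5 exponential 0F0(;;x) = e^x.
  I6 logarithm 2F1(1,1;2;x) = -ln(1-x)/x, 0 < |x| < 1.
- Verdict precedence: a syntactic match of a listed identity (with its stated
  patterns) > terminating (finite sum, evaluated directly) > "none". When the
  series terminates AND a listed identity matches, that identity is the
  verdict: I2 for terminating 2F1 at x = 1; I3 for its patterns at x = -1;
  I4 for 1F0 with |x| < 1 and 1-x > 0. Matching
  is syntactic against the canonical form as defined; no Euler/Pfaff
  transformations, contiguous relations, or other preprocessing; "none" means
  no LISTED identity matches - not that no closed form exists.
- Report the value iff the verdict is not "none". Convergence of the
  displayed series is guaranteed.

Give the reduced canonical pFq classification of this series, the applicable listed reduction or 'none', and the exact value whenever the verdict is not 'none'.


At argument -1: a 1F2 with upper {-4}, lower {3/2, 5/3}, scaled by C = -7/11. Verdict: terminating - upper parameter -4 makes this a finite sum (last index 4), evaluated exactly. Hence: -40141/21175.

First insight: with t_0 = -7/11, the two k-th powers (C = -7/11) combine into one argument.
Adjacent-term ratio: r(k) = (-1) * (k-4) / [(k+3/2) (k+5/3) (k+1)] - poly over poly, x = (-1) from leading terms; C = -7/11 at k = 0.


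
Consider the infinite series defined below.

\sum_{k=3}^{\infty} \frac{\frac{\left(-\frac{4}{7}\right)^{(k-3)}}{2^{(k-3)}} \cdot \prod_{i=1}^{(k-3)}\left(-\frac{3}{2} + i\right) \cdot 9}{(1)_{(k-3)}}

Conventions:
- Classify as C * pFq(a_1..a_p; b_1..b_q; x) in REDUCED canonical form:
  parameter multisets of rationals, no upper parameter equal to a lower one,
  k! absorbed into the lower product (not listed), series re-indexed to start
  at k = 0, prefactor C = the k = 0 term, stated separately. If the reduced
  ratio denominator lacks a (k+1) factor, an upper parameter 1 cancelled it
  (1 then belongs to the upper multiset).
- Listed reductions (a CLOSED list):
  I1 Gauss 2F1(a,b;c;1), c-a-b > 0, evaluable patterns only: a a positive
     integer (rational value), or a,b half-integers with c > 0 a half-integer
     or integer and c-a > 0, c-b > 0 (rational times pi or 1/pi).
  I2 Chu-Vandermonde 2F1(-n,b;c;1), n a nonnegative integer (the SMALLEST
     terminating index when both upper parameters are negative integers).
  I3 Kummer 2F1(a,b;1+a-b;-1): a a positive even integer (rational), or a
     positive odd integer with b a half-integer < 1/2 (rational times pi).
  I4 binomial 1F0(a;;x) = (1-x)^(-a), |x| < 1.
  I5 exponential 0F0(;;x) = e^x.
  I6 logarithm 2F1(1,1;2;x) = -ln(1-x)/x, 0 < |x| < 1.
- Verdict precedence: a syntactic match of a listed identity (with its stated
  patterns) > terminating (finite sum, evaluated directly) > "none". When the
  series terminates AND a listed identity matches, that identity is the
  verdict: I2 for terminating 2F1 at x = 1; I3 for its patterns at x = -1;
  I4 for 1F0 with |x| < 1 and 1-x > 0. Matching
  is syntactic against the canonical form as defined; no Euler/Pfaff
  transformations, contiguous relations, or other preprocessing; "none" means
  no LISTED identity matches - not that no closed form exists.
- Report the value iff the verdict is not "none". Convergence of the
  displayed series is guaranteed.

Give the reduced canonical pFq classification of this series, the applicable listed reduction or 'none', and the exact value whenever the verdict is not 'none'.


The series (x = -\frac{2}{7}) is 1F0: upper {-\frac{1}{2}}, lower {-}, prefactor 9. Verdict at x = -\frac{2}{7}: the I4 binomial reduction matches (the 1F0 binomial series: exponent 1/2, x = -\frac{2}{7}). Hence: 9 \cdot \left(\frac{9}{7}\right)^{\frac{1}{2}}.

Key step: x = -\frac{2}{7} and (1)_k (C = 9, x = -2/7) is k! itself.
Ratio: r(k) = -\frac{2}{7} * (k-\frac{1}{2}) / [(k+1)] - rational in k. x = -\frac{2}{7}; t_0 = 9; negate the roots.


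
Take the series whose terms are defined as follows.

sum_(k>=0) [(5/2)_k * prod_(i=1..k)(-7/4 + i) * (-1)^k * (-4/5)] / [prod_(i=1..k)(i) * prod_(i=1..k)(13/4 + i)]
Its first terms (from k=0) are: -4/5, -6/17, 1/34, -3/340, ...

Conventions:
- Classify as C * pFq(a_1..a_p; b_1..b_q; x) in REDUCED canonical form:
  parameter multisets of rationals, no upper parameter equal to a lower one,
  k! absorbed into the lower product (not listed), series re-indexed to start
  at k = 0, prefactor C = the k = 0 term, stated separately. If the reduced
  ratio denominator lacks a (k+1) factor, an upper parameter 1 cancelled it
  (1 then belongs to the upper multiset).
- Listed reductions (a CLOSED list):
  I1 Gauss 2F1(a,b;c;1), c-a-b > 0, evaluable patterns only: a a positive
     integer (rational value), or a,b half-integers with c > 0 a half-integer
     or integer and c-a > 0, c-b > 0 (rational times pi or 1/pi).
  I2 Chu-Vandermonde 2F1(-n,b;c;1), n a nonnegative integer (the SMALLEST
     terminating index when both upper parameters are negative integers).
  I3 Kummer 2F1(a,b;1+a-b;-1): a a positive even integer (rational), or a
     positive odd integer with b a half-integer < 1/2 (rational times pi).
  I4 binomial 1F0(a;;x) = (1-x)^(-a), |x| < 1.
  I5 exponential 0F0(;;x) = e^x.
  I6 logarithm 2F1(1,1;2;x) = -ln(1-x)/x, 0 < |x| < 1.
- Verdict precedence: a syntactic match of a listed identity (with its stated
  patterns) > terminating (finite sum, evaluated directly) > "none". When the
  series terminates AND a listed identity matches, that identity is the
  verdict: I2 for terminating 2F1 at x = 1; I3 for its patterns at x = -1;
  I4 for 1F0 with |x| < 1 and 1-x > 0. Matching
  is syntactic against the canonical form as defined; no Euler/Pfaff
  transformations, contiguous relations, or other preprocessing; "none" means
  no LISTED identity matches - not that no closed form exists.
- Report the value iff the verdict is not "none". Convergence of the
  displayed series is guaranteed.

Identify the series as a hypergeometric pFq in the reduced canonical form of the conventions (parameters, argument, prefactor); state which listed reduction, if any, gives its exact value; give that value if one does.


Classification (C = -4/5): 2F1 with upper {-3/4, 5/2}, lower {17/4}, argument x = -1. Verdict: none. A 2F1 with upper {-3/4, 5/2} fits none of I1-I6 at x = -1; the sum runs forever.

Structural cue: from the first term -4/5: the product of the first k integers (C = -4/5, x = -1) is k!.
Term ratio: r(k) = (-1) * (k-3/4) (k+5/2) / [(k+17/4) (k+1)] - rational; roots negated = parameters, x = (-1), C = -4/5.


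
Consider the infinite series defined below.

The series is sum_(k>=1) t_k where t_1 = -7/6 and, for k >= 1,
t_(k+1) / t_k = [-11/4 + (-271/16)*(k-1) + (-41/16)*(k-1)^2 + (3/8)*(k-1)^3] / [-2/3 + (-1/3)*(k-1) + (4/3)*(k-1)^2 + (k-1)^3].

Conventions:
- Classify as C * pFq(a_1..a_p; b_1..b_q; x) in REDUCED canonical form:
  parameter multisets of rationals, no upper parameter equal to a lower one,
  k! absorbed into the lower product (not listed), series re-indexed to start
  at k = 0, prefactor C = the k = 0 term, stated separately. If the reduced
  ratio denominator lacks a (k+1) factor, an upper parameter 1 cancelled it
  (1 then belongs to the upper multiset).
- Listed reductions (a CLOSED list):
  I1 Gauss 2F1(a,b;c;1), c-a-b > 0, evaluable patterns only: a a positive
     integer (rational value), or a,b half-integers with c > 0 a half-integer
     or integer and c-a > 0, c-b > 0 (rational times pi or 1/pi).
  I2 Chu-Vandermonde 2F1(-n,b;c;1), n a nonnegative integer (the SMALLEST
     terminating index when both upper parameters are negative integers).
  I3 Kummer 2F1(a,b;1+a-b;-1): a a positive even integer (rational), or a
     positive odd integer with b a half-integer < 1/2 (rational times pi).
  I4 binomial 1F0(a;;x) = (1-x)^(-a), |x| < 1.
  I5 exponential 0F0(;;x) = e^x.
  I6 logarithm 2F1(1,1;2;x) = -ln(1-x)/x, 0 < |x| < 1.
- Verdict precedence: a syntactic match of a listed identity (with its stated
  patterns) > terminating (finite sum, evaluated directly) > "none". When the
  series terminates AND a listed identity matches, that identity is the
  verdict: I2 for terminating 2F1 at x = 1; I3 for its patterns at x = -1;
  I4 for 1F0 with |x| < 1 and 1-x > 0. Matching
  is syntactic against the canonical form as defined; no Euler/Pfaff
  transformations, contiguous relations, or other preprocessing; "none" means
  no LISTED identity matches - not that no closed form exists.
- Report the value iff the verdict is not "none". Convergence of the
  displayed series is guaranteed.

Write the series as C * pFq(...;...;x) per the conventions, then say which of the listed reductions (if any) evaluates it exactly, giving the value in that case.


Prefactor -7/6, argument 3/8: 3F2 with upper {-11, 1/6, 4} over lower {-2/3, 1}. Verdict: terminating - the sum ends at index 11 because -11 is a negative integer; exact evaluation follows. Exact value: -30574128266452589/54043195528445952.

The tell: x = (3/8) and factor the ratio over Q (prefactor -7/6): negated roots = parameters.
Consecutive-term ratio: r(k) = (3/8) * (k-11) (k+1/6) (k+4) / [(k-2/3) (k+1) (k+1)] - rational in k. x = (3/8); t_0 = -7/6; negate the roots.


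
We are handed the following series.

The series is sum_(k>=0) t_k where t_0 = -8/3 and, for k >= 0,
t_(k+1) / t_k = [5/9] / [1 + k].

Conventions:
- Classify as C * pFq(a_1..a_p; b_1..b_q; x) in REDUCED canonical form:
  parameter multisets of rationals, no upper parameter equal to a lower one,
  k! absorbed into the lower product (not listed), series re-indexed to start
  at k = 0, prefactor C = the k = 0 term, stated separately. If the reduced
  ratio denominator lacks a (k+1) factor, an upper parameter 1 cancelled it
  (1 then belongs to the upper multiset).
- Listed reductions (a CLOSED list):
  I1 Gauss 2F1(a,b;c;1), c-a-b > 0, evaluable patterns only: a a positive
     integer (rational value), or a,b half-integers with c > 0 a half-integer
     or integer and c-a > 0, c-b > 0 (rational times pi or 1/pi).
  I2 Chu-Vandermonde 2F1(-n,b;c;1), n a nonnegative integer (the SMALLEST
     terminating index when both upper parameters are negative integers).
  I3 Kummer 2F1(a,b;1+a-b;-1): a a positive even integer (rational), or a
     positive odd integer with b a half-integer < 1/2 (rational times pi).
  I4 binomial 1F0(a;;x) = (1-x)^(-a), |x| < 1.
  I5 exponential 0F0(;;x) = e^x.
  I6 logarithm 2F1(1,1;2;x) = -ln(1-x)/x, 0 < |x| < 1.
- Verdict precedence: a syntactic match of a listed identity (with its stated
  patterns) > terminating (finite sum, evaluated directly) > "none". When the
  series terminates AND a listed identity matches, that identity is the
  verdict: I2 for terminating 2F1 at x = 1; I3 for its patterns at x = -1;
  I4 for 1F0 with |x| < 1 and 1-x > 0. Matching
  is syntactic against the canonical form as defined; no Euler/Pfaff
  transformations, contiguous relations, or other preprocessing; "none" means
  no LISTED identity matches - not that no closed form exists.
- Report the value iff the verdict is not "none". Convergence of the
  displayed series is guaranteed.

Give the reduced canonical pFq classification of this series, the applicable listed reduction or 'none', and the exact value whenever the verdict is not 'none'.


Reduced: x = 5/9, 0F0, upper = {-}, lower = {-}, C = -8/3. Verdict (x = 5/9): the I5 exponential reduction applies (the 0F0 exponential series at x = 5/9). Its exact value is (-8/3) * e^(5/9).

The tell: with t_0 = -8/3, the expanded ratio factors over Q; C = -8/3, x = 5/9, roots give parameters.
Consecutive-term ratio: r(k) = (5/9) * 1 / [(k+1)] - rational in k. x = (5/9); t_0 = -8/3; negate the roots.


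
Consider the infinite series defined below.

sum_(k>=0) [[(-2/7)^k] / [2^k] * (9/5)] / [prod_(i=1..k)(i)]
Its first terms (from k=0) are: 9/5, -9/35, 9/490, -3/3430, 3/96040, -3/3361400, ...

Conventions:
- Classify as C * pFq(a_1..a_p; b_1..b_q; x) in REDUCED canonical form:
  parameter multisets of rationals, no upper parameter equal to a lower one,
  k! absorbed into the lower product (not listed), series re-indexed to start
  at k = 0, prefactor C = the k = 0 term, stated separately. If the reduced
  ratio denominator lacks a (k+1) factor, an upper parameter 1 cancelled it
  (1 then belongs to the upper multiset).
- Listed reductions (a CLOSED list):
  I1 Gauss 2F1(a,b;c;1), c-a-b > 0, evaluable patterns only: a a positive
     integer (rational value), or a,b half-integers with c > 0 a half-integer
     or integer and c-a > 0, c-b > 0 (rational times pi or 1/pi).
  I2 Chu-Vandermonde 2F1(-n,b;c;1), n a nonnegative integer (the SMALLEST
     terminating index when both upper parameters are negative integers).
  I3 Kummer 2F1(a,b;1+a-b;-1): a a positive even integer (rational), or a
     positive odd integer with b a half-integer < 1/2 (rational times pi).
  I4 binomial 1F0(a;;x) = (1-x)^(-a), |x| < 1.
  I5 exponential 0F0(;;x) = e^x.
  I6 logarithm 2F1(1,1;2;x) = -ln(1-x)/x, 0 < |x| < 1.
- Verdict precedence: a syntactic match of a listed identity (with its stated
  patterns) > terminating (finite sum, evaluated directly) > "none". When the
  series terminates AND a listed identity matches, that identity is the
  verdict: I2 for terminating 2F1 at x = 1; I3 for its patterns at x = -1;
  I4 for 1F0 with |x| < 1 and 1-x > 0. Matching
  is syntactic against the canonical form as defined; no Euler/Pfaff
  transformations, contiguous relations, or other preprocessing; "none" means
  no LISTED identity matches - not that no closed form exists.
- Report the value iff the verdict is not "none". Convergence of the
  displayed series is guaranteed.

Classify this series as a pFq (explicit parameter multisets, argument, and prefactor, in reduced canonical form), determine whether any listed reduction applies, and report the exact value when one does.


Canonical form: C = 9/5 times 0F0 with upper {-}, lower {-}, x = -1/7. Verdict: this is the I5 exponential reduction (the 0F0 exponential series at x = -1/7). Sum: (9/5) * e^(-1/7).

Key observation: from the first term 9/5: the product of the first k integers (prefactor 9/5) is k!.
Term ratio: r(k) = (-1/7) * 1 / [(k+1)] - poly over poly, x = (-1/7) from leading terms; C = 9/5 at k = 0.


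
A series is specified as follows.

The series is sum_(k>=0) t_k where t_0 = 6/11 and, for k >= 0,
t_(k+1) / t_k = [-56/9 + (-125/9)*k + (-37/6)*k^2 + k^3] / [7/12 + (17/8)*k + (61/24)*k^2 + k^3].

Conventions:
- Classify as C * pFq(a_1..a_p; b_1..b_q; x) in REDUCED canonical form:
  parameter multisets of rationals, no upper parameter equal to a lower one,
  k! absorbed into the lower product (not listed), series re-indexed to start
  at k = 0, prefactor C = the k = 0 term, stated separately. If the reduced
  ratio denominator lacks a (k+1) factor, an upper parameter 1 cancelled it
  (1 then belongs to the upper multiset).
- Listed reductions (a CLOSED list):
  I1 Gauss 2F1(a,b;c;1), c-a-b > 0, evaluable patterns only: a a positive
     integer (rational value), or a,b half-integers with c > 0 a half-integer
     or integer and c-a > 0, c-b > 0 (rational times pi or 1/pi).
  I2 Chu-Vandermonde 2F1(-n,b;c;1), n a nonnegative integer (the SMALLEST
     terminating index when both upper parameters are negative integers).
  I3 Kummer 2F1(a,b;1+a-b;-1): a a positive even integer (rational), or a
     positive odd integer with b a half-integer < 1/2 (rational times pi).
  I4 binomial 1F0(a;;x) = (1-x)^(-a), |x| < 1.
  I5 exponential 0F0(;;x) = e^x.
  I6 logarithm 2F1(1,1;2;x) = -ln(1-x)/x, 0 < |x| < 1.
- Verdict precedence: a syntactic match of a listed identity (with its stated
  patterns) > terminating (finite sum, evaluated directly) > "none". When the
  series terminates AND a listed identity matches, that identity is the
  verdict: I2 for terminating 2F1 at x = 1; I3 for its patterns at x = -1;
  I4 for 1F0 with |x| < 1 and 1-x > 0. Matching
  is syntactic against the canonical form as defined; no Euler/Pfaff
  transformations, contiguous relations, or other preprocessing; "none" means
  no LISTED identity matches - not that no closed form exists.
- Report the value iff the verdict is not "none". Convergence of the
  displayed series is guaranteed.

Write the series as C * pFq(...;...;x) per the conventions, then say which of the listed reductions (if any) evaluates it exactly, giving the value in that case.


Canonical form: C = 6/11 times 2F1 with upper {-8, 7/6}, lower {7/8}, x = 1. Verdict at x = 1: Chu-Vandermonde (I2) matches (terminating 2F1 at x = 1 with n = 8, b = 7/6, c = 7/8). Sum: -1920665746/156152423295.

Structural cue: t_0 = 6/11 here, and cancel k + 2/3 from the displayed ratio first; then C = 6/11.
Term ratio: r(k) = 1 * (k-8) (k+7/6) / [(k+7/8) (k+1)] - rational; roots negated = parameters, x = 1, C = 6/11.


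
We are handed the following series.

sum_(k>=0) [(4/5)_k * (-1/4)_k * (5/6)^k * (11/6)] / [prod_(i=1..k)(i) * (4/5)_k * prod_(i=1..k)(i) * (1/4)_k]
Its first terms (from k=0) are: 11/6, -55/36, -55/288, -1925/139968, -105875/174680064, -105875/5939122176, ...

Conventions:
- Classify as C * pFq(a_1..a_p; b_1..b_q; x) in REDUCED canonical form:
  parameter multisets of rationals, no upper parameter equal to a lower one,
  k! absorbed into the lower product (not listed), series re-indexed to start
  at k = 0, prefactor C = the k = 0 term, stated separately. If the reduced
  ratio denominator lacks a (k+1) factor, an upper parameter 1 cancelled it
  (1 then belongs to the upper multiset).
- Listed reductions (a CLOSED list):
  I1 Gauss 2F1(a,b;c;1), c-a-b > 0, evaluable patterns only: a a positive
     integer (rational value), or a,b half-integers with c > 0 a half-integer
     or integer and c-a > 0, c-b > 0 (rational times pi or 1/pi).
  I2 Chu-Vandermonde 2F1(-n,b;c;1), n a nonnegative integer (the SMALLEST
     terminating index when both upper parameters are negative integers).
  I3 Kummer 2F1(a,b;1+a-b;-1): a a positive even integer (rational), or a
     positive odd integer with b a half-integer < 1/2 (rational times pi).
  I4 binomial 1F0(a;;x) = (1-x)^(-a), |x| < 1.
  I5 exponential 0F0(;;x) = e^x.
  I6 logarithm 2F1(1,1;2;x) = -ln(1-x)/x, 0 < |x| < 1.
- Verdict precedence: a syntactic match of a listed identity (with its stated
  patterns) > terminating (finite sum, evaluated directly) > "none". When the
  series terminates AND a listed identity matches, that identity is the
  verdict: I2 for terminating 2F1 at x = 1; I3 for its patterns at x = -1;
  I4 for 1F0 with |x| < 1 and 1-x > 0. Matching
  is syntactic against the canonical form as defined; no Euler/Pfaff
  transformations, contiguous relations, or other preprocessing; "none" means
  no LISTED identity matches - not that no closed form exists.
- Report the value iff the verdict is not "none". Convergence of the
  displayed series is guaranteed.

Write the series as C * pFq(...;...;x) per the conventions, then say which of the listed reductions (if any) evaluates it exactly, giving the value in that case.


The series (x = 5/6) is 1F2: upper {-1/4}, lower {1/4, 1}, prefactor 11/6. Verdict: none (x = 5/6): each listed identity misses the multisets {-1/4} ; {1/4, 1}.

Key step: from the first term 11/6: the product of the first k integers (C = 11/6, x = 5/6) is k!.
Step ratio: r(k) = (5/6) * (k-1/4) / [(k+1/4) (k+1) (k+1)] - poly over poly, x = (5/6) from leading terms; C = 11/6 at k = 0.
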